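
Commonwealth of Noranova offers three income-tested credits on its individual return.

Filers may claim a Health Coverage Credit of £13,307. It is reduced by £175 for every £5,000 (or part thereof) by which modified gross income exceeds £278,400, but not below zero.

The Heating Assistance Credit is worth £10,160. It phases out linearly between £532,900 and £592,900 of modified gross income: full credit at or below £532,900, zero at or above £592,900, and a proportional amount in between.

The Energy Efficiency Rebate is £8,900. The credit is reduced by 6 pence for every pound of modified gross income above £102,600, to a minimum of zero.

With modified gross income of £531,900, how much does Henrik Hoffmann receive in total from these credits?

Health Coverage Credit: income exceeds £278,400 by £253,500, which is 51 full-or-partial £5,000 increments; reduction = 51 × £175 = £8,925, leaving £4,382.
Heating Assistance Credit: £531,900 is at or below the £532,900 threshold, so the full £10,160 applies.
Energy Efficiency Rebate: 6% of the £429,300 excess over £102,600 is £25,758 ≥ base, so the credit is £0.
Total: £4,382 + £10,160 + £0 = £14,542.

£14,542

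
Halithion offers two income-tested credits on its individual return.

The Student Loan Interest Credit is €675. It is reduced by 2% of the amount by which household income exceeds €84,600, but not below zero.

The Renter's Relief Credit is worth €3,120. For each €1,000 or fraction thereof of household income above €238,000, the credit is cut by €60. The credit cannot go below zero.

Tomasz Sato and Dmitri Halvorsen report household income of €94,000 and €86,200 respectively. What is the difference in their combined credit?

Tomasz (€94,000): Student Loan Interest Credit: 2% of the €9,400 excess over €84,600 is €188; credit = €675 − €188 = €487. Renter's Relief Credit: €94,000 is at or below the €238,000 threshold, so the full €3,120 applies. total €487 + €3,120 = €3,607
Dmitri (€86,200): Student Loan Interest Credit: 2% of the €1,600 excess over €84,600 is €32; credit = €675 − €32 = €643. Renter's Relief Credit: €86,200 is at or below the €238,000 threshold, so the full €3,120 applies. total €643 + €3,120 = €3,763
Difference: |€3,607 − €3,763| = €156.

€156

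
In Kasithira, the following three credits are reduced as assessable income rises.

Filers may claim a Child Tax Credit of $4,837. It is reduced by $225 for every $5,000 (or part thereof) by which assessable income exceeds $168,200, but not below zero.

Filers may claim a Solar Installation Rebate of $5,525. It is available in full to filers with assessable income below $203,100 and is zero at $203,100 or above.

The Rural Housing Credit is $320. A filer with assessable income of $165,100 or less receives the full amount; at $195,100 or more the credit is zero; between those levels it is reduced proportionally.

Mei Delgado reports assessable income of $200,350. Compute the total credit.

Child Tax Credit: income exceeds $168,200 by $32,150, which is 7 full-or-partial $5,000 increments; reduction = 7 × $225 = $1,575, leaving $3,262.
Solar Installation Rebate: $200,350 is below the $203,100 cutoff, so the full $5,525 applies.
Rural Housing Credit: $200,350 is at or above $195,100, so the credit is $0.
Total: $3,262 + $5,525 + $0 = $8,787.

$8,787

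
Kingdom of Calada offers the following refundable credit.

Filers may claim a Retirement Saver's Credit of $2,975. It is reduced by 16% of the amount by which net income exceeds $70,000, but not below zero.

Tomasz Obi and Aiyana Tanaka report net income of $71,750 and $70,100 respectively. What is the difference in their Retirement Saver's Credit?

$264

Tomasz ($71,750): Retirement Saver's Credit: 16% of the $1,750 excess over $70,000 is $280; credit = $2,975 − $280 = $2,695.
Aiyana ($70,100): Retirement Saver's Credit: 16% of the $100 excess over $70,000 is $16; credit = $2,975 − $16 = $2,959.
Difference: |$2,695 − $2,959| = $264.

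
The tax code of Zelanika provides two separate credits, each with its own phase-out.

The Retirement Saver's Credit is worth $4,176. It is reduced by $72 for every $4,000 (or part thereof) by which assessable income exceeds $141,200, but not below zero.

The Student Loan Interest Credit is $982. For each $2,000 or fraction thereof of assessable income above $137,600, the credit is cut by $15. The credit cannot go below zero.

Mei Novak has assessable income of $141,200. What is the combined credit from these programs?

$5,128

Retirement Saver's Credit: $141,200 is at or below the $141,200 threshold, so the full $4,176 applies.
Student Loan Interest Credit: income exceeds $137,600 by $3,600, which is 2 full-or-partial $2,000 increments; reduction = 2 × $15 = $30, leaving $952.
Total: $4,176 + $952 = $5,128.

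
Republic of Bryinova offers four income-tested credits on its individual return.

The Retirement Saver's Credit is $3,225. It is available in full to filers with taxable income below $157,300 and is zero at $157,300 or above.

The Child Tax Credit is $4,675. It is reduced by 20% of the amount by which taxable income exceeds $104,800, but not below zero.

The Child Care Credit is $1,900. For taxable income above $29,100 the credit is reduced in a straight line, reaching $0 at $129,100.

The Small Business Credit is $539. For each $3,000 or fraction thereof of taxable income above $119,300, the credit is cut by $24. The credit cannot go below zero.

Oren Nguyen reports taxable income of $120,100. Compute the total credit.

$5,526

Retirement Saver's Credit: $120,100 is below the $157,300 cutoff, so the full $3,225 applies.
Child Tax Credit: 20% of the $15,300 excess over $104,800 is $3,060; credit = $4,675 − $3,060 = $1,615.
Child Care Credit: $120,100 is $91,000 into a $100,000 phase-out range, leaving 9,000/100,000 of the credit: $1,900 × 9,000/100,000 = $171.
Small Business Credit: income exceeds $119,300 by $800, which is 1 full-or-partial $3,000 increment; reduction = 1 × $24 = $24, leaving $515.
Total: $3,225 + $1,615 + $171 + $515 = $5,526.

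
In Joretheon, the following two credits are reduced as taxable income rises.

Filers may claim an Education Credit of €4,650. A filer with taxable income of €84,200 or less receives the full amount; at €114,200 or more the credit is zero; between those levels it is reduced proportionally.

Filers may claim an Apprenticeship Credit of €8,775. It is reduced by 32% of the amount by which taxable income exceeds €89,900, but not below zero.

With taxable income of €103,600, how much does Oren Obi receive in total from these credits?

€6,034

Education Credit: €103,600 is €19,400 into a €30,000 phase-out range, leaving 10,600/30,000 of the credit: €4,650 × 10,600/30,000 = €1,643.
Apprenticeship Credit: 32% of the €13,700 excess over €89,900 is €4,384; credit = €8,775 − €4,384 = €4,391.
Total: €1,643 + €4,391 = €6,034.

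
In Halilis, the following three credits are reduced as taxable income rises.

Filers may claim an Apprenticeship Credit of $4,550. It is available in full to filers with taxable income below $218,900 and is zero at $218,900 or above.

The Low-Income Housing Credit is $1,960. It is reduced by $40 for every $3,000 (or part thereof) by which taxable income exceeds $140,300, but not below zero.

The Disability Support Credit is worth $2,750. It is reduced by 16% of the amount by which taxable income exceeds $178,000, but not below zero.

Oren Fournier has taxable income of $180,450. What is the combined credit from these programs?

Apprenticeship Credit: $180,450 is below the $218,900 cutoff, so the full $4,550 applies.
Low-Income Housing Credit: income exceeds $140,300 by $40,150, which is 14 full-or-partial $3,000 increments; reduction = 14 × $40 = $560, leaving $1,400.
Disability Support Credit: 16% of the $2,450 excess over $178,000 is $392; credit = $2,750 − $392 = $2,358.
Total: $4,550 + $1,400 + $2,358 = $8,308.

$8,308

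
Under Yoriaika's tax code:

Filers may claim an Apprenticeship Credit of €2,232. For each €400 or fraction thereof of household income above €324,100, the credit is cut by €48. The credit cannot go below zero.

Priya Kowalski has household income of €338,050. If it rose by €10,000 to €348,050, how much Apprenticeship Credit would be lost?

At €338,050 — income exceeds €324,100 by €13,950, which is 35 full-or-partial €400 increments; reduction = 35 × €48 = €1,680, leaving €552.
At €348,050 — income exceeds €324,100 by €23,950 → 60 increments × €48 = €2,880 ≥ base, so the credit is €0.
Lost: €552 − €0 = €552.

€552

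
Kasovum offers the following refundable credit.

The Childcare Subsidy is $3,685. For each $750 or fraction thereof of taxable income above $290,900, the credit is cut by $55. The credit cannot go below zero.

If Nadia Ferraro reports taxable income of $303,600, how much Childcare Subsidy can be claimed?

$2,750

Childcare Subsidy: income exceeds $290,900 by $12,700, which is 17 full-or-partial $750 increments; reduction = 17 × $55 = $935, leaving $2,750.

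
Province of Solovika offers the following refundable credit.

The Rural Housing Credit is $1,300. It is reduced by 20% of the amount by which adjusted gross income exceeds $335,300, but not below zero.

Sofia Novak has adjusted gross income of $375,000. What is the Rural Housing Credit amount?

$0

Rural Housing Credit: 20% of the $39,700 excess over $335,300 is $7,940 ≥ base, so the credit is $0.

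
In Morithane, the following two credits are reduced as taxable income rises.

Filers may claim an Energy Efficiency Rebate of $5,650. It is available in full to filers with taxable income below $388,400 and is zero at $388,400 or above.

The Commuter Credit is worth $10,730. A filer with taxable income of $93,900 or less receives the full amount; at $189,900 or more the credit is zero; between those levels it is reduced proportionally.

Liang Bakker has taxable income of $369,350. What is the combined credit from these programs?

Energy Efficiency Rebate: $369,350 is below the $388,400 cutoff, so the full $5,650 applies.
Commuter Credit: $369,350 is at or above $189,900, so the credit is $0.
Total: $5,650 + $0 = $5,650.

$5,650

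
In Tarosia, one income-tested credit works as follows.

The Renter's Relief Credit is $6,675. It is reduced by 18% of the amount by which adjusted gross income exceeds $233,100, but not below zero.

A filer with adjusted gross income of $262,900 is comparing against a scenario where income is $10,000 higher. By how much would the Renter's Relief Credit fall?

At $262,900 — 18% of the $29,800 excess over $233,100 is $5,364; credit = $6,675 − $5,364 = $1,311.
At $272,900 — 18% of the $39,800 excess over $233,100 is $7,164 ≥ base, so the credit is $0.
Lost: $1,311 − $0 = $1,311.

$1,311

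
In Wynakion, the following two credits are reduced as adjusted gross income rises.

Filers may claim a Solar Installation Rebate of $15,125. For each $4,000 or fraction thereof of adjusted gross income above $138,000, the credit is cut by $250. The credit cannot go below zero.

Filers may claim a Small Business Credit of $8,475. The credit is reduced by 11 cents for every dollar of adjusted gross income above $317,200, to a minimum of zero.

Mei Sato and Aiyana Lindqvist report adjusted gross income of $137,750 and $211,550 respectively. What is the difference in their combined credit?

Mei ($137,750): Solar Installation Rebate: $137,750 is at or below the $138,000 threshold, so the full $15,125 applies. Small Business Credit: $137,750 is at or below the $317,200 threshold, so the full $8,475 applies. total $15,125 + $8,475 = $23,600
Aiyana ($211,550): Solar Installation Rebate: income exceeds $138,000 by $73,550, which is 19 full-or-partial $4,000 increments; reduction = 19 × $250 = $4,750, leaving $10,375. Small Business Credit: $211,550 is at or below the $317,200 threshold, so the full $8,475 applies. total $10,375 + $8,475 = $18,850
Difference: |$23,600 − $18,850| = $4,750.

$4,750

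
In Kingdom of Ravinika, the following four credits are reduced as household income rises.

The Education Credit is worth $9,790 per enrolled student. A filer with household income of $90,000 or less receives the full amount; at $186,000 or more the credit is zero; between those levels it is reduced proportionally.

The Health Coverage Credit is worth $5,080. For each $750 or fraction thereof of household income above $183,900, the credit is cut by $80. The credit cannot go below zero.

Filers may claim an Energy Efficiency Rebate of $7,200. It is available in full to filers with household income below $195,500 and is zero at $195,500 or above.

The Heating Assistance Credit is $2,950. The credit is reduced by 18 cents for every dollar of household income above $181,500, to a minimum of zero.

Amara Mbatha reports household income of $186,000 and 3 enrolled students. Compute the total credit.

Education Credit: base = 3 × $9,790 = $29,370. $186,000 is at or above $186,000, so the credit is $0.
Health Coverage Credit: income exceeds $183,900 by $2,100, which is 3 full-or-partial $750 increments; reduction = 3 × $80 = $240, leaving $4,840.
Energy Efficiency Rebate: $186,000 is below the $195,500 cutoff, so the full $7,200 applies.
Heating Assistance Credit: 18% of the $4,500 excess over $181,500 is $810; credit = $2,950 − $810 = $2,140.
Total: $0 + $4,840 + $7,200 + $2,140 = $14,180.

$14,180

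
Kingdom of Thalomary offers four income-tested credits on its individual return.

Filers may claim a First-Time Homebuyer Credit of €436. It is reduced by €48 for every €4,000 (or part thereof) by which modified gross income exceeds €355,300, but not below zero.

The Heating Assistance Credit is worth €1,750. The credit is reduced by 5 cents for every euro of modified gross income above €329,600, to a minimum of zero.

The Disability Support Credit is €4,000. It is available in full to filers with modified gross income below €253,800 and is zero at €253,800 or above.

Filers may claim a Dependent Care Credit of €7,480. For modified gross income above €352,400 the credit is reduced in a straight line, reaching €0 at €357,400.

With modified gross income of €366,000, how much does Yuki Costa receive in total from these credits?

First-Time Homebuyer Credit: income exceeds €355,300 by €10,700, which is 3 full-or-partial €4,000 increments; reduction = 3 × €48 = €144, leaving €292.
Heating Assistance Credit: 5% of the €36,400 excess over €329,600 is €1,820 ≥ base, so the credit is €0.
Disability Support Credit: €366,000 meets or exceeds the €253,800 cutoff, so the credit is €0.
Dependent Care Credit: €366,000 is at or above €357,400, so the credit is €0.
Total: €292 + €0 + €0 + €0 = €292.

€292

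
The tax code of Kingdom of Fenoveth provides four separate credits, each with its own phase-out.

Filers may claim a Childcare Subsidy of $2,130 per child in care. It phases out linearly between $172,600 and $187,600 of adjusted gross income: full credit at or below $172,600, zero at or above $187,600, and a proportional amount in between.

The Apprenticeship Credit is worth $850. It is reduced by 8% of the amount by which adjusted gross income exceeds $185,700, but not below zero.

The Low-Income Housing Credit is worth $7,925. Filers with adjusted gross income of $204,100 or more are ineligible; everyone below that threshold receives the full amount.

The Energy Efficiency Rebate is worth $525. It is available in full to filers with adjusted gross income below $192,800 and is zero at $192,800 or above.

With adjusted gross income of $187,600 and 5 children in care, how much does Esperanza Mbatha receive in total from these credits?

$9,148

Childcare Subsidy: base = 5 × $2,130 = $10,650. $187,600 is at or above $187,600, so the credit is $0.
Apprenticeship Credit: 8% of the $1,900 excess over $185,700 is $152; credit = $850 − $152 = $698.
Low-Income Housing Credit: $187,600 is below the $204,100 cutoff, so the full $7,925 applies.
Energy Efficiency Rebate: $187,600 is below the $192,800 cutoff, so the full $525 applies.
Total: $0 + $698 + $7,925 + $525 = $9,148.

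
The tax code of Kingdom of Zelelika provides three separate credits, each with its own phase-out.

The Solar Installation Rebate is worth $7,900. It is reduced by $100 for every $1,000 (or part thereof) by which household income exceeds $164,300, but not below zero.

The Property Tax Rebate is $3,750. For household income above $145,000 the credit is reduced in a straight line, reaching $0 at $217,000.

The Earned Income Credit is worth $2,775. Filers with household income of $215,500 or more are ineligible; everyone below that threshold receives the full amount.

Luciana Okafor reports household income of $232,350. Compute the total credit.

$1,000

Solar Installation Rebate: income exceeds $164,300 by $68,050, which is 69 full-or-partial $1,000 increments; reduction = 69 × $100 = $6,900, leaving $1,000.
Property Tax Rebate: $232,350 is at or above $217,000, so the credit is $0.
Earned Income Credit: $232,350 meets or exceeds the $215,500 cutoff, so the credit is $0.
Total: $1,000 + $0 + $0 = $1,000.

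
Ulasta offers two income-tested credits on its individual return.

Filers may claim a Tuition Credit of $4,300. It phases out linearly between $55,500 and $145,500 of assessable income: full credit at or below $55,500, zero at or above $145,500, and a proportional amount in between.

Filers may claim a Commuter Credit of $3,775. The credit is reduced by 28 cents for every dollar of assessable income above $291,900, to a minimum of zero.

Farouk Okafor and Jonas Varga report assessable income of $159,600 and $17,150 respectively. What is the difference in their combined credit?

Farouk ($159,600): Tuition Credit: $159,600 is at or above $145,500, so the credit is $0. Commuter Credit: $159,600 is at or below the $291,900 threshold, so the full $3,775 applies. total $0 + $3,775 = $3,775
Jonas ($17,150): Tuition Credit: $17,150 is at or below the $55,500 threshold, so the full $4,300 applies. Commuter Credit: $17,150 is at or below the $291,900 threshold, so the full $3,775 applies. total $4,300 + $3,775 = $8,075
Difference: |$3,775 − $8,075| = $4,300.

$4,300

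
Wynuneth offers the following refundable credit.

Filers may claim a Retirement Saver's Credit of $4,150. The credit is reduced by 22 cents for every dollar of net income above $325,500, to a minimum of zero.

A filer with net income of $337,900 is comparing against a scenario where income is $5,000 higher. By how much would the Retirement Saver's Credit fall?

$1,100

At $337,900 — 22% of the $12,400 excess over $325,500 is $2,728; credit = $4,150 − $2,728 = $1,422.
At $342,900 — 22% of the $17,400 excess over $325,500 is $3,828; credit = $4,150 − $3,828 = $322.
Lost: $1,422 − $322 = $1,100.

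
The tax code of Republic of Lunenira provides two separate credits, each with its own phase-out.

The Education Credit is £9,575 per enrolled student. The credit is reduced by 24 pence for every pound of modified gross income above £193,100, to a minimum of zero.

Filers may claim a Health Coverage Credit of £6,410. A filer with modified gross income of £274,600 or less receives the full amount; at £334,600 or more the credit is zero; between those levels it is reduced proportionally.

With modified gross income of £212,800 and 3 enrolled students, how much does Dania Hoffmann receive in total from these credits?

£30,407

Education Credit: base = 3 × £9,575 = £28,725. 24% of the £19,700 excess over £193,100 is £4,728; credit = £28,725 − £4,728 = £23,997.
Health Coverage Credit: £212,800 is at or below the £274,600 threshold, so the full £6,410 applies.
Total: £23,997 + £6,410 = £30,407.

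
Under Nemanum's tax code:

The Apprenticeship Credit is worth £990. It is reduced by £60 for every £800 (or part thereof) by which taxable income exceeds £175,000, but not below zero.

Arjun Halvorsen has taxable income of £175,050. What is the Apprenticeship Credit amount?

Apprenticeship Credit: income exceeds £175,000 by £50, which is 1 full-or-partial £800 increment; reduction = 1 × £60 = £60, leaving £930.

£930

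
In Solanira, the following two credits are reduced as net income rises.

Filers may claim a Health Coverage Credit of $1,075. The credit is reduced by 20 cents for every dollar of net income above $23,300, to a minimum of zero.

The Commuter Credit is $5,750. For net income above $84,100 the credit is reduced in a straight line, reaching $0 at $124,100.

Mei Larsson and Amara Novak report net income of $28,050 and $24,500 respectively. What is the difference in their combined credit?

$710

Mei ($28,050): Health Coverage Credit: 20% of the $4,750 excess over $23,300 is $950; credit = $1,075 − $950 = $125. Commuter Credit: $28,050 is at or below the $84,100 threshold, so the full $5,750 applies. total $125 + $5,750 = $5,875
Amara ($24,500): Health Coverage Credit: 20% of the $1,200 excess over $23,300 is $240; credit = $1,075 − $240 = $835. Commuter Credit: $24,500 is at or below the $84,100 threshold, so the full $5,750 applies. total $835 + $5,750 = $6,585
Difference: |$5,875 − $6,585| = $710.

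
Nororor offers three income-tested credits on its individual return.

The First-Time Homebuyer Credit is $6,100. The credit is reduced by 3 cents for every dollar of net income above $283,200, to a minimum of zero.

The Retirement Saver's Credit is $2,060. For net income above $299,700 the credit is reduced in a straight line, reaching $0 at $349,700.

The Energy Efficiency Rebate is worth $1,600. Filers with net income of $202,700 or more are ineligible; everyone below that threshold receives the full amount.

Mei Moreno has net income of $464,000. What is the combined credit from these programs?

First-Time Homebuyer Credit: 3% of the $180,800 excess over $283,200 is $5,424; credit = $6,100 − $5,424 = $676.
Retirement Saver's Credit: $464,000 is at or above $349,700, so the credit is $0.
Energy Efficiency Rebate: $464,000 meets or exceeds the $202,700 cutoff, so the credit is $0.
Total: $676 + $0 + $0 = $676.

$676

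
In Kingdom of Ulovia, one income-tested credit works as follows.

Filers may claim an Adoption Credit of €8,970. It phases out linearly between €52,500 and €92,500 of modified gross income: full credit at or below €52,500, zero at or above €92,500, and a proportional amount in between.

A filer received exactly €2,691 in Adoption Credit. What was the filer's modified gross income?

€80,500

€2,691 is 2,691/8,970 of the full €8,970, so 6,279/8,970 of the €40,000 range has been used: income = €52,500 + €40,000 × 6,279/8,970 = €80,500.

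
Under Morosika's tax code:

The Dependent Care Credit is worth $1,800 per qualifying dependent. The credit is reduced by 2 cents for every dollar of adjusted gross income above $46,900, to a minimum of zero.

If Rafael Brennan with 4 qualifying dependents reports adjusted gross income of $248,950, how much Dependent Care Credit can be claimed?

$3,159

Dependent Care Credit: base = 4 × $1,800 = $7,200. 2% of the $202,050 excess over $46,900 is $4,041; credit = $7,200 − $4,041 = $3,159.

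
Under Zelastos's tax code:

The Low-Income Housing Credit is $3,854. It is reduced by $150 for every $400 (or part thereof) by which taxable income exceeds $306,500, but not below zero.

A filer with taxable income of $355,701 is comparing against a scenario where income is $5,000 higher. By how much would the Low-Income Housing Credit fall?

$0

At $355,701 — income exceeds $306,500 by $49,201 → 124 increments × $150 = $18,600 ≥ base, so the credit is $0.
At $360,701 — income exceeds $306,500 by $54,201 → 136 increments × $150 = $20,400 ≥ base, so the credit is $0.
Lost: $0 − $0 = $0.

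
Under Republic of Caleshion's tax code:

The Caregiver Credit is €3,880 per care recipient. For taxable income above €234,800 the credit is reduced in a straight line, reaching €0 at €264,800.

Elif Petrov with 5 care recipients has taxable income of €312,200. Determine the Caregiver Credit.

Caregiver Credit: base = 5 × €3,880 = €19,400. €312,200 is at or above €264,800, so the credit is €0.

€0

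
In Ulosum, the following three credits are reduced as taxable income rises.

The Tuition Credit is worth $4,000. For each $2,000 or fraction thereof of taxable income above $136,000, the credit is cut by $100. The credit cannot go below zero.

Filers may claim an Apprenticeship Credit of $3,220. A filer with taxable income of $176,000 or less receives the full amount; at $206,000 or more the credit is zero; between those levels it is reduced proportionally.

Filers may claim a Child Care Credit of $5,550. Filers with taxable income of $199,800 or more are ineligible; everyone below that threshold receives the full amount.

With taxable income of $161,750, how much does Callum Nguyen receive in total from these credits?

Tuition Credit: income exceeds $136,000 by $25,750, which is 13 full-or-partial $2,000 increments; reduction = 13 × $100 = $1,300, leaving $2,700.
Apprenticeship Credit: $161,750 is at or below the $176,000 threshold, so the full $3,220 applies.
Child Care Credit: $161,750 is below the $199,800 cutoff, so the full $5,550 applies.
Total: $2,700 + $3,220 + $5,550 = $11,470.

$11,470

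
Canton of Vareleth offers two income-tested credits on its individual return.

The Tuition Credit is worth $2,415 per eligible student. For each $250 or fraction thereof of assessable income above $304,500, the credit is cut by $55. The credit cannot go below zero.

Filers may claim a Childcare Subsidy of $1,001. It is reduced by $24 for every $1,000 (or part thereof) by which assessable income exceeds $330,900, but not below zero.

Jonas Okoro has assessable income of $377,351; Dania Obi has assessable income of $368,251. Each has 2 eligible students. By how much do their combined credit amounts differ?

$89

Jonas ($377,351): Tuition Credit: base = 2 × $2,415 = $4,830. income exceeds $304,500 by $72,851 → 292 increments × $55 = $16,060 ≥ base, so the credit is $0. Childcare Subsidy: income exceeds $330,900 by $46,451 → 47 increments × $24 = $1,128 ≥ base, so the credit is $0. total $0 + $0 = $0
Dania ($368,251): Tuition Credit: base = 2 × $2,415 = $4,830. income exceeds $304,500 by $63,751 → 256 increments × $55 = $14,080 ≥ base, so the credit is $0. Childcare Subsidy: income exceeds $330,900 by $37,351, which is 38 full-or-partial $1,000 increments; reduction = 38 × $24 = $912, leaving $89. total $0 + $89 = $89
Difference: |$0 − $89| = $89.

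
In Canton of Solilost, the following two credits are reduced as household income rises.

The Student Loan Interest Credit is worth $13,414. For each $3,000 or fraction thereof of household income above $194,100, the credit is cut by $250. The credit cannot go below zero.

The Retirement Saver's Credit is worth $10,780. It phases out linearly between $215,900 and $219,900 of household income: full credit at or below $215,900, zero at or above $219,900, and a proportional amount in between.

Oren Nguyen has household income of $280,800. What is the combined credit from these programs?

Student Loan Interest Credit: income exceeds $194,100 by $86,700, which is 29 full-or-partial $3,000 increments; reduction = 29 × $250 = $7,250, leaving $6,164.
Retirement Saver's Credit: $280,800 is at or above $219,900, so the credit is $0.
Total: $6,164 + $0 = $6,164.

$6,164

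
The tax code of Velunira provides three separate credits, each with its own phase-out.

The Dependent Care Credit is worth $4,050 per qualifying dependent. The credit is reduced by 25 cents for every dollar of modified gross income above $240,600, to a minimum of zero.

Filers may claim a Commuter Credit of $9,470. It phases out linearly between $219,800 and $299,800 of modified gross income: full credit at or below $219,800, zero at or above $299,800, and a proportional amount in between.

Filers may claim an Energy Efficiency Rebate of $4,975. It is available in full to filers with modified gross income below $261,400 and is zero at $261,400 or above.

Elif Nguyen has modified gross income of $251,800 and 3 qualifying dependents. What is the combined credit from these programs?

$20,007

Dependent Care Credit: base = 3 × $4,050 = $12,150. 25% of the $11,200 excess over $240,600 is $2,800; credit = $12,150 − $2,800 = $9,350.
Commuter Credit: $251,800 is $32,000 into a $80,000 phase-out range, leaving 48,000/80,000 of the credit: $9,470 × 48,000/80,000 = $5,682.
Energy Efficiency Rebate: $251,800 is below the $261,400 cutoff, so the full $4,975 applies.
Total: $9,350 + $5,682 + $4,975 = $20,007.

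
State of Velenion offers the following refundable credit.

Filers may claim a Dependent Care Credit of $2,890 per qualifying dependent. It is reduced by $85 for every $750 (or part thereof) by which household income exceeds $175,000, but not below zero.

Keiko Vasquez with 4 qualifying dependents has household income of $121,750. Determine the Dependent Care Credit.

Dependent Care Credit: base = 4 × $2,890 = $11,560. $121,750 is at or below the $175,000 threshold, so the full $11,560 applies.

$11,560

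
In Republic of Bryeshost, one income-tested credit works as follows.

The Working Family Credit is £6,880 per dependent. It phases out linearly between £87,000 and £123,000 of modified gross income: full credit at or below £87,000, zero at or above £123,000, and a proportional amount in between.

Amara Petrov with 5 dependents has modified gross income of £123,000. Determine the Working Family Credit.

Working Family Credit: base = 5 × £6,880 = £34,400. £123,000 is at or above £123,000, so the credit is £0.

£0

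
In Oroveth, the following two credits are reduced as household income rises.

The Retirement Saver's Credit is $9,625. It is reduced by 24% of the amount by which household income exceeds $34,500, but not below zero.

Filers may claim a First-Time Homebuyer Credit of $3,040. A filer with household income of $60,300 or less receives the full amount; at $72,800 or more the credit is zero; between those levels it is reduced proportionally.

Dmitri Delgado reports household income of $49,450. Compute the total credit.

$9,077

Retirement Saver's Credit: 24% of the $14,950 excess over $34,500 is $3,588; credit = $9,625 − $3,588 = $6,037.
First-Time Homebuyer Credit: $49,450 is at or below the $60,300 threshold, so the full $3,040 applies.
Total: $6,037 + $3,040 = $9,077.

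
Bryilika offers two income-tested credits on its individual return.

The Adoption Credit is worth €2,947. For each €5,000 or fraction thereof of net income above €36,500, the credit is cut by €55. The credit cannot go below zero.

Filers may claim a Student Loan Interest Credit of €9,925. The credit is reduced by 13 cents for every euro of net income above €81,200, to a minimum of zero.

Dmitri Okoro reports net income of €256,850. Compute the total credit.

Adoption Credit: income exceeds €36,500 by €220,350, which is 45 full-or-partial €5,000 increments; reduction = 45 × €55 = €2,475, leaving €472.
Student Loan Interest Credit: 13% of the €175,650 excess over €81,200 is €22,834.50 ≥ base, so the credit is €0.
Total: €472 + €0 = €472.

€472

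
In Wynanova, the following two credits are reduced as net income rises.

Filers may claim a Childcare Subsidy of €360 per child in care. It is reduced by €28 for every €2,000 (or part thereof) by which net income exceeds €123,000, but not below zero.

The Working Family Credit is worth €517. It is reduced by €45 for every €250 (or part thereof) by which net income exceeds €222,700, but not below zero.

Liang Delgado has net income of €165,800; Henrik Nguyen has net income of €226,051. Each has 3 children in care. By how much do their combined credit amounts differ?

Liang (€165,800): Childcare Subsidy: base = 3 × €360 = €1,080. income exceeds €123,000 by €42,800, which is 22 full-or-partial €2,000 increments; reduction = 22 × €28 = €616, leaving €464. Working Family Credit: €165,800 is at or below the €222,700 threshold, so the full €517 applies. total €464 + €517 = €981
Henrik (€226,051): Childcare Subsidy: base = 3 × €360 = €1,080. income exceeds €123,000 by €103,051 → 52 increments × €28 = €1,456 ≥ base, so the credit is €0. Working Family Credit: income exceeds €222,700 by €3,351 → 14 increments × €45 = €630 ≥ base, so the credit is €0. total €0 + €0 = €0
Difference: |€981 − €0| = €981.

€981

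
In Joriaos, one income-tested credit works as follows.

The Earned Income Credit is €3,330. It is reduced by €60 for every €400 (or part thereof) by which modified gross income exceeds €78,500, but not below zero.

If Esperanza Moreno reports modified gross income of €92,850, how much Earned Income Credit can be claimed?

Earned Income Credit: income exceeds €78,500 by €14,350, which is 36 full-or-partial €400 increments; reduction = 36 × €60 = €2,160, leaving €1,170.

€1,170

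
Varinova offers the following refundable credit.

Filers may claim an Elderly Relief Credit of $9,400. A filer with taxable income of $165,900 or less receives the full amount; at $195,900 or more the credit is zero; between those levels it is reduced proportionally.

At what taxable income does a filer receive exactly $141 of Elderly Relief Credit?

$141 is 141/9,400 of the full $9,400, so 9,259/9,400 of the $30,000 range has been used: income = $165,900 + $30,000 × 9,259/9,400 = $195,450.

$195,450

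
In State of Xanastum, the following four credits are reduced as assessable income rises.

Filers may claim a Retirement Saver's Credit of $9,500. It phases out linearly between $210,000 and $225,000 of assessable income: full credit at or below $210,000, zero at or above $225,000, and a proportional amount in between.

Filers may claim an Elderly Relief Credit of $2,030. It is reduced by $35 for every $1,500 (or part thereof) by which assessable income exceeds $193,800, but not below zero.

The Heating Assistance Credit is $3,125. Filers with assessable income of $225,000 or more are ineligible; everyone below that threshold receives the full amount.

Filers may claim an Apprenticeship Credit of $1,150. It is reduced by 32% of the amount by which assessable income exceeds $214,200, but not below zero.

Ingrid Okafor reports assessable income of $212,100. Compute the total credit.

$14,020

Retirement Saver's Credit: $212,100 is $2,100 into a $15,000 phase-out range, leaving 12,900/15,000 of the credit: $9,500 × 12,900/15,000 = $8,170.
Elderly Relief Credit: income exceeds $193,800 by $18,300, which is 13 full-or-partial $1,500 increments; reduction = 13 × $35 = $455, leaving $1,575.
Heating Assistance Credit: $212,100 is below the $225,000 cutoff, so the full $3,125 applies.
Apprenticeship Credit: $212,100 is at or below the $214,200 threshold, so the full $1,150 applies.
Total: $8,170 + $1,575 + $3,125 + $1,150 = $14,020.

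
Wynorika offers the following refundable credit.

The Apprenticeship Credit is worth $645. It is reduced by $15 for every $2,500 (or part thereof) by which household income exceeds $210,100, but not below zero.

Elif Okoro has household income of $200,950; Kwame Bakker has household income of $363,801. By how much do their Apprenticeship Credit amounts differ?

$645

Elif ($200,950): Apprenticeship Credit: $200,950 is at or below the $210,100 threshold, so the full $645 applies.
Kwame ($363,801): Apprenticeship Credit: income exceeds $210,100 by $153,701 → 62 increments × $15 = $930 ≥ base, so the credit is $0.
Difference: |$645 − $0| = $645.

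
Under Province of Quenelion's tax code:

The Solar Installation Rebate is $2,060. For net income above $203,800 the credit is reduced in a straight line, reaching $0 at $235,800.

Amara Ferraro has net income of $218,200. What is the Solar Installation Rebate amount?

Solar Installation Rebate: $218,200 is $14,400 into a $32,000 phase-out range, leaving 17,600/32,000 of the credit: $2,060 × 17,600/32,000 = $1,133.

$1,133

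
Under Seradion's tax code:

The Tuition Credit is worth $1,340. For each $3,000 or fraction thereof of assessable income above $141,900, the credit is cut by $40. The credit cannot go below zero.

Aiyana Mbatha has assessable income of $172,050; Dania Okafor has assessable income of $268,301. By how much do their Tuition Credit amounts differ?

Aiyana ($172,050): Tuition Credit: income exceeds $141,900 by $30,150, which is 11 full-or-partial $3,000 increments; reduction = 11 × $40 = $440, leaving $900.
Dania ($268,301): Tuition Credit: income exceeds $141,900 by $126,401 → 43 increments × $40 = $1,720 ≥ base, so the credit is $0.
Difference: |$900 − $0| = $900.

$900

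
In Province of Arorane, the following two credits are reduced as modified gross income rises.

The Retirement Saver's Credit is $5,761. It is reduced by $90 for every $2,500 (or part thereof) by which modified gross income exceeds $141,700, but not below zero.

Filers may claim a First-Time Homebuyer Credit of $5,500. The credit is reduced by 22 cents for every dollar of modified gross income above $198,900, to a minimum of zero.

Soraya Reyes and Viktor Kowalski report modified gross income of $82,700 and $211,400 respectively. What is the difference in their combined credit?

$5,270

Soraya ($82,700): Retirement Saver's Credit: $82,700 is at or below the $141,700 threshold, so the full $5,761 applies. First-Time Homebuyer Credit: $82,700 is at or below the $198,900 threshold, so the full $5,500 applies. total $5,761 + $5,500 = $11,261
Viktor ($211,400): Retirement Saver's Credit: income exceeds $141,700 by $69,700, which is 28 full-or-partial $2,500 increments; reduction = 28 × $90 = $2,520, leaving $3,241. First-Time Homebuyer Credit: 22% of the $12,500 excess over $198,900 is $2,750; credit = $5,500 − $2,750 = $2,750. total $3,241 + $2,750 = $5,991
Difference: |$11,261 − $5,991| = $5,270.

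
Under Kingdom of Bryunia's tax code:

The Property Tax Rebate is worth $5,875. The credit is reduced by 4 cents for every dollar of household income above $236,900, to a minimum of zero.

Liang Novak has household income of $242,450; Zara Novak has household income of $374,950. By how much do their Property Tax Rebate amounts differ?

Liang ($242,450): Property Tax Rebate: 4% of the $5,550 excess over $236,900 is $222; credit = $5,875 − $222 = $5,653.
Zara ($374,950): Property Tax Rebate: 4% of the $138,050 excess over $236,900 is $5,522; credit = $5,875 − $5,522 = $353.
Difference: |$5,653 − $353| = $5,300.

$5,300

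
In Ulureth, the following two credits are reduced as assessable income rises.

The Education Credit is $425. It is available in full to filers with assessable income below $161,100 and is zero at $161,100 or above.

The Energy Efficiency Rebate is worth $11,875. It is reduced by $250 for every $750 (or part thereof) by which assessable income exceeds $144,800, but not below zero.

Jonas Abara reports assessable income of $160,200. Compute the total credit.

Education Credit: $160,200 is below the $161,100 cutoff, so the full $425 applies.
Energy Efficiency Rebate: income exceeds $144,800 by $15,400, which is 21 full-or-partial $750 increments; reduction = 21 × $250 = $5,250, leaving $6,625.
Total: $425 + $6,625 = $7,050.

$7,050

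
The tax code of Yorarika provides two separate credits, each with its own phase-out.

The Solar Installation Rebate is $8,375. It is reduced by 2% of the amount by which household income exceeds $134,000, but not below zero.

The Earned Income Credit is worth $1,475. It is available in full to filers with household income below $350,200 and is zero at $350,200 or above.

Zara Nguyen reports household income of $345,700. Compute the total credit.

Solar Installation Rebate: 2% of the $211,700 excess over $134,000 is $4,234; credit = $8,375 − $4,234 = $4,141.
Earned Income Credit: $345,700 is below the $350,200 cutoff, so the full $1,475 applies.
Total: $4,141 + $1,475 = $5,616.

$5,616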